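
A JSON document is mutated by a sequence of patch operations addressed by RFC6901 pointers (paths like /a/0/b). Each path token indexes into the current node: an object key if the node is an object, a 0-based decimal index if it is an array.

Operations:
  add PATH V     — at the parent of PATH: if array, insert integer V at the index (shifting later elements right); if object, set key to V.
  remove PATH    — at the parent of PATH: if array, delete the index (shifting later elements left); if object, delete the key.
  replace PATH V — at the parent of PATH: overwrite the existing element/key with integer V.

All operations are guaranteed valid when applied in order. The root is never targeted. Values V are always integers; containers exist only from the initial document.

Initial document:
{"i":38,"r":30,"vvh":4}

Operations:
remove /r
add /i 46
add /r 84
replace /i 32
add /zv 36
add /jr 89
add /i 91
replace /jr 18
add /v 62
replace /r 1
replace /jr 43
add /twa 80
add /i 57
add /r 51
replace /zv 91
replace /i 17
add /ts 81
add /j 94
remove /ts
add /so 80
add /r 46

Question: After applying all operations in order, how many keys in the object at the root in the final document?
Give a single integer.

After op 1 (remove /r): {"i":38,"vvh":4}
After op 2 (add /i 46): {"i":46,"vvh":4}
After op 3 (add /r 84): {"i":46,"r":84,"vvh":4}
After op 4 (replace /i 32): {"i":32,"r":84,"vvh":4}
After op 5 (add /zv 36): {"i":32,"r":84,"vvh":4,"zv":36}
After op 6 (add /jr 89): {"i":32,"jr":89,"r":84,"vvh":4,"zv":36}
After op 7 (add /i 91): {"i":91,"jr":89,"r":84,"vvh":4,"zv":36}
After op 8 (replace /jr 18): {"i":91,"jr":18,"r":84,"vvh":4,"zv":36}
After op 9 (add /v 62): {"i":91,"jr":18,"r":84,"v":62,"vvh":4,"zv":36}
After op 10 (replace /r 1): {"i":91,"jr":18,"r":1,"v":62,"vvh":4,"zv":36}
After op 11 (replace /jr 43): {"i":91,"jr":43,"r":1,"v":62,"vvh":4,"zv":36}
After op 12 (add /twa 80): {"i":91,"jr":43,"r":1,"twa":80,"v":62,"vvh":4,"zv":36}
After op 13 (add /i 57): {"i":57,"jr":43,"r":1,"twa":80,"v":62,"vvh":4,"zv":36}
After op 14 (add /r 51): {"i":57,"jr":43,"r":51,"twa":80,"v":62,"vvh":4,"zv":36}
After op 15 (replace /zv 91): {"i":57,"jr":43,"r":51,"twa":80,"v":62,"vvh":4,"zv":91}
After op 16 (replace /i 17): {"i":17,"jr":43,"r":51,"twa":80,"v":62,"vvh":4,"zv":91}
After op 17 (add /ts 81): {"i":17,"jr":43,"r":51,"ts":81,"twa":80,"v":62,"vvh":4,"zv":91}
After op 18 (add /j 94): {"i":17,"j":94,"jr":43,"r":51,"ts":81,"twa":80,"v":62,"vvh":4,"zv":91}
After op 19 (remove /ts): {"i":17,"j":94,"jr":43,"r":51,"twa":80,"v":62,"vvh":4,"zv":91}
After op 20 (add /so 80): {"i":17,"j":94,"jr":43,"r":51,"so":80,"twa":80,"v":62,"vvh":4,"zv":91}
After op 21 (add /r 46): {"i":17,"j":94,"jr":43,"r":46,"so":80,"twa":80,"v":62,"vvh":4,"zv":91}
Size at the root: 9

Answer: 9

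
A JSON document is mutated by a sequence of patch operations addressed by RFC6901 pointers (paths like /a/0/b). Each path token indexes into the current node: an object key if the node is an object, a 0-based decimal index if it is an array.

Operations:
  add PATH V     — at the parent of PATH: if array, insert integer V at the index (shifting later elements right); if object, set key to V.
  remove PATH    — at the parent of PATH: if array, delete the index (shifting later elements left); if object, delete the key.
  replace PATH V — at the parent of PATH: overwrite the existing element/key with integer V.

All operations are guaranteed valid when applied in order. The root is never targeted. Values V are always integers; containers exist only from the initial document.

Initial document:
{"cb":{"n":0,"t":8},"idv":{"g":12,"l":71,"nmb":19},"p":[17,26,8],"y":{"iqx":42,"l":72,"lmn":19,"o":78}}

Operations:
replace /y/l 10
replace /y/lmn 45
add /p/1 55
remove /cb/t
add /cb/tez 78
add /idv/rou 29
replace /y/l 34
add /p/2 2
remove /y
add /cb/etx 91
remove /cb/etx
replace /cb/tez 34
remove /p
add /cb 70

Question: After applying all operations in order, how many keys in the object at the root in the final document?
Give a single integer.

After op 1 (replace /y/l 10): {"cb":{"n":0,"t":8},"idv":{"g":12,"l":71,"nmb":19},"p":[17,26,8],"y":{"iqx":42,"l":10,"lmn":19,"o":78}}
After op 2 (replace /y/lmn 45): {"cb":{"n":0,"t":8},"idv":{"g":12,"l":71,"nmb":19},"p":[17,26,8],"y":{"iqx":42,"l":10,"lmn":45,"o":78}}
After op 3 (add /p/1 55): {"cb":{"n":0,"t":8},"idv":{"g":12,"l":71,"nmb":19},"p":[17,55,26,8],"y":{"iqx":42,"l":10,"lmn":45,"o":78}}
After op 4 (remove /cb/t): {"cb":{"n":0},"idv":{"g":12,"l":71,"nmb":19},"p":[17,55,26,8],"y":{"iqx":42,"l":10,"lmn":45,"o":78}}
After op 5 (add /cb/tez 78): {"cb":{"n":0,"tez":78},"idv":{"g":12,"l":71,"nmb":19},"p":[17,55,26,8],"y":{"iqx":42,"l":10,"lmn":45,"o":78}}
After op 6 (add /idv/rou 29): {"cb":{"n":0,"tez":78},"idv":{"g":12,"l":71,"nmb":19,"rou":29},"p":[17,55,26,8],"y":{"iqx":42,"l":10,"lmn":45,"o":78}}
After op 7 (replace /y/l 34): {"cb":{"n":0,"tez":78},"idv":{"g":12,"l":71,"nmb":19,"rou":29},"p":[17,55,26,8],"y":{"iqx":42,"l":34,"lmn":45,"o":78}}
After op 8 (add /p/2 2): {"cb":{"n":0,"tez":78},"idv":{"g":12,"l":71,"nmb":19,"rou":29},"p":[17,55,2,26,8],"y":{"iqx":42,"l":34,"lmn":45,"o":78}}
After op 9 (remove /y): {"cb":{"n":0,"tez":78},"idv":{"g":12,"l":71,"nmb":19,"rou":29},"p":[17,55,2,26,8]}
After op 10 (add /cb/etx 91): {"cb":{"etx":91,"n":0,"tez":78},"idv":{"g":12,"l":71,"nmb":19,"rou":29},"p":[17,55,2,26,8]}
After op 11 (remove /cb/etx): {"cb":{"n":0,"tez":78},"idv":{"g":12,"l":71,"nmb":19,"rou":29},"p":[17,55,2,26,8]}
After op 12 (replace /cb/tez 34): {"cb":{"n":0,"tez":34},"idv":{"g":12,"l":71,"nmb":19,"rou":29},"p":[17,55,2,26,8]}
After op 13 (remove /p): {"cb":{"n":0,"tez":34},"idv":{"g":12,"l":71,"nmb":19,"rou":29}}
After op 14 (add /cb 70): {"cb":70,"idv":{"g":12,"l":71,"nmb":19,"rou":29}}
Size at the root: 2

Answer: 2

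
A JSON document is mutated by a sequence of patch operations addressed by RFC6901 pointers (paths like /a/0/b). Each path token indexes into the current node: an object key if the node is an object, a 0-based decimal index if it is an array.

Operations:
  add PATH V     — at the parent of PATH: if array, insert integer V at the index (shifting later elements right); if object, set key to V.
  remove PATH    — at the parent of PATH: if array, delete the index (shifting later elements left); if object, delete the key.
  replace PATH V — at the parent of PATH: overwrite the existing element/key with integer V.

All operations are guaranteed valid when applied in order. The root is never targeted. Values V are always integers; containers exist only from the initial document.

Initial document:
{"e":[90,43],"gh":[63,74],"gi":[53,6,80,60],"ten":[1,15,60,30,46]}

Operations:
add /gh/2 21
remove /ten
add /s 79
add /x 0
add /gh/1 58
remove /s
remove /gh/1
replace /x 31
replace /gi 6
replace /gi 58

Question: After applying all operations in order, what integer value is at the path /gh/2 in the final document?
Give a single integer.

Answer: 21

Derivation:
After op 1 (add /gh/2 21): {"e":[90,43],"gh":[63,74,21],"gi":[53,6,80,60],"ten":[1,15,60,30,46]}
After op 2 (remove /ten): {"e":[90,43],"gh":[63,74,21],"gi":[53,6,80,60]}
After op 3 (add /s 79): {"e":[90,43],"gh":[63,74,21],"gi":[53,6,80,60],"s":79}
After op 4 (add /x 0): {"e":[90,43],"gh":[63,74,21],"gi":[53,6,80,60],"s":79,"x":0}
After op 5 (add /gh/1 58): {"e":[90,43],"gh":[63,58,74,21],"gi":[53,6,80,60],"s":79,"x":0}
After op 6 (remove /s): {"e":[90,43],"gh":[63,58,74,21],"gi":[53,6,80,60],"x":0}
After op 7 (remove /gh/1): {"e":[90,43],"gh":[63,74,21],"gi":[53,6,80,60],"x":0}
After op 8 (replace /x 31): {"e":[90,43],"gh":[63,74,21],"gi":[53,6,80,60],"x":31}
After op 9 (replace /gi 6): {"e":[90,43],"gh":[63,74,21],"gi":6,"x":31}
After op 10 (replace /gi 58): {"e":[90,43],"gh":[63,74,21],"gi":58,"x":31}
Value at /gh/2: 21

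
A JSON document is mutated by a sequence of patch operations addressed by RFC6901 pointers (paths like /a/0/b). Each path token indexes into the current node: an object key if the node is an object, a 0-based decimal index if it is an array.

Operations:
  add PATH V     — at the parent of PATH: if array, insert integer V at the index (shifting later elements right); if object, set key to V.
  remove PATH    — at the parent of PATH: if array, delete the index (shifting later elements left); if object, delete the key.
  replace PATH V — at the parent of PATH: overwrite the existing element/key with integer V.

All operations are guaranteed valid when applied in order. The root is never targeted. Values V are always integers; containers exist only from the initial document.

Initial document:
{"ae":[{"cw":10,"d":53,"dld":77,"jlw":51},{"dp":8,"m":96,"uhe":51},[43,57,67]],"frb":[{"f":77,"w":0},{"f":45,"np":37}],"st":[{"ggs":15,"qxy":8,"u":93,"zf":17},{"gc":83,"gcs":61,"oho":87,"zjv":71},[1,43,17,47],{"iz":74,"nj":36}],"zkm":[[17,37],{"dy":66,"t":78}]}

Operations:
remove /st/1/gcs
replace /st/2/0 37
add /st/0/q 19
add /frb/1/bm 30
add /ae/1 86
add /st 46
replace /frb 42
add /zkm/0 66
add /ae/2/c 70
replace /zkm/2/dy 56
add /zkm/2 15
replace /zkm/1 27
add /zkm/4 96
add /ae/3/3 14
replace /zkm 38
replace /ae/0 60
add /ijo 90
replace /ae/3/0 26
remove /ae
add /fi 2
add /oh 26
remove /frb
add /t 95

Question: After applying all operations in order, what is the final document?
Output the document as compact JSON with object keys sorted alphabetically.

Answer: {"fi":2,"ijo":90,"oh":26,"st":46,"t":95,"zkm":38}

Derivation:
After op 1 (remove /st/1/gcs): {"ae":[{"cw":10,"d":53,"dld":77,"jlw":51},{"dp":8,"m":96,"uhe":51},[43,57,67]],"frb":[{"f":77,"w":0},{"f":45,"np":37}],"st":[{"ggs":15,"qxy":8,"u":93,"zf":17},{"gc":83,"oho":87,"zjv":71},[1,43,17,47],{"iz":74,"nj":36}],"zkm":[[17,37],{"dy":66,"t":78}]}
After op 2 (replace /st/2/0 37): {"ae":[{"cw":10,"d":53,"dld":77,"jlw":51},{"dp":8,"m":96,"uhe":51},[43,57,67]],"frb":[{"f":77,"w":0},{"f":45,"np":37}],"st":[{"ggs":15,"qxy":8,"u":93,"zf":17},{"gc":83,"oho":87,"zjv":71},[37,43,17,47],{"iz":74,"nj":36}],"zkm":[[17,37],{"dy":66,"t":78}]}
After op 3 (add /st/0/q 19): {"ae":[{"cw":10,"d":53,"dld":77,"jlw":51},{"dp":8,"m":96,"uhe":51},[43,57,67]],"frb":[{"f":77,"w":0},{"f":45,"np":37}],"st":[{"ggs":15,"q":19,"qxy":8,"u":93,"zf":17},{"gc":83,"oho":87,"zjv":71},[37,43,17,47],{"iz":74,"nj":36}],"zkm":[[17,37],{"dy":66,"t":78}]}
After op 4 (add /frb/1/bm 30): {"ae":[{"cw":10,"d":53,"dld":77,"jlw":51},{"dp":8,"m":96,"uhe":51},[43,57,67]],"frb":[{"f":77,"w":0},{"bm":30,"f":45,"np":37}],"st":[{"ggs":15,"q":19,"qxy":8,"u":93,"zf":17},{"gc":83,"oho":87,"zjv":71},[37,43,17,47],{"iz":74,"nj":36}],"zkm":[[17,37],{"dy":66,"t":78}]}
After op 5 (add /ae/1 86): {"ae":[{"cw":10,"d":53,"dld":77,"jlw":51},86,{"dp":8,"m":96,"uhe":51},[43,57,67]],"frb":[{"f":77,"w":0},{"bm":30,"f":45,"np":37}],"st":[{"ggs":15,"q":19,"qxy":8,"u":93,"zf":17},{"gc":83,"oho":87,"zjv":71},[37,43,17,47],{"iz":74,"nj":36}],"zkm":[[17,37],{"dy":66,"t":78}]}
After op 6 (add /st 46): {"ae":[{"cw":10,"d":53,"dld":77,"jlw":51},86,{"dp":8,"m":96,"uhe":51},[43,57,67]],"frb":[{"f":77,"w":0},{"bm":30,"f":45,"np":37}],"st":46,"zkm":[[17,37],{"dy":66,"t":78}]}
After op 7 (replace /frb 42): {"ae":[{"cw":10,"d":53,"dld":77,"jlw":51},86,{"dp":8,"m":96,"uhe":51},[43,57,67]],"frb":42,"st":46,"zkm":[[17,37],{"dy":66,"t":78}]}
After op 8 (add /zkm/0 66): {"ae":[{"cw":10,"d":53,"dld":77,"jlw":51},86,{"dp":8,"m":96,"uhe":51},[43,57,67]],"frb":42,"st":46,"zkm":[66,[17,37],{"dy":66,"t":78}]}
After op 9 (add /ae/2/c 70): {"ae":[{"cw":10,"d":53,"dld":77,"jlw":51},86,{"c":70,"dp":8,"m":96,"uhe":51},[43,57,67]],"frb":42,"st":46,"zkm":[66,[17,37],{"dy":66,"t":78}]}
After op 10 (replace /zkm/2/dy 56): {"ae":[{"cw":10,"d":53,"dld":77,"jlw":51},86,{"c":70,"dp":8,"m":96,"uhe":51},[43,57,67]],"frb":42,"st":46,"zkm":[66,[17,37],{"dy":56,"t":78}]}
After op 11 (add /zkm/2 15): {"ae":[{"cw":10,"d":53,"dld":77,"jlw":51},86,{"c":70,"dp":8,"m":96,"uhe":51},[43,57,67]],"frb":42,"st":46,"zkm":[66,[17,37],15,{"dy":56,"t":78}]}
After op 12 (replace /zkm/1 27): {"ae":[{"cw":10,"d":53,"dld":77,"jlw":51},86,{"c":70,"dp":8,"m":96,"uhe":51},[43,57,67]],"frb":42,"st":46,"zkm":[66,27,15,{"dy":56,"t":78}]}
After op 13 (add /zkm/4 96): {"ae":[{"cw":10,"d":53,"dld":77,"jlw":51},86,{"c":70,"dp":8,"m":96,"uhe":51},[43,57,67]],"frb":42,"st":46,"zkm":[66,27,15,{"dy":56,"t":78},96]}
After op 14 (add /ae/3/3 14): {"ae":[{"cw":10,"d":53,"dld":77,"jlw":51},86,{"c":70,"dp":8,"m":96,"uhe":51},[43,57,67,14]],"frb":42,"st":46,"zkm":[66,27,15,{"dy":56,"t":78},96]}
After op 15 (replace /zkm 38): {"ae":[{"cw":10,"d":53,"dld":77,"jlw":51},86,{"c":70,"dp":8,"m":96,"uhe":51},[43,57,67,14]],"frb":42,"st":46,"zkm":38}
After op 16 (replace /ae/0 60): {"ae":[60,86,{"c":70,"dp":8,"m":96,"uhe":51},[43,57,67,14]],"frb":42,"st":46,"zkm":38}
After op 17 (add /ijo 90): {"ae":[60,86,{"c":70,"dp":8,"m":96,"uhe":51},[43,57,67,14]],"frb":42,"ijo":90,"st":46,"zkm":38}
After op 18 (replace /ae/3/0 26): {"ae":[60,86,{"c":70,"dp":8,"m":96,"uhe":51},[26,57,67,14]],"frb":42,"ijo":90,"st":46,"zkm":38}
After op 19 (remove /ae): {"frb":42,"ijo":90,"st":46,"zkm":38}
After op 20 (add /fi 2): {"fi":2,"frb":42,"ijo":90,"st":46,"zkm":38}
After op 21 (add /oh 26): {"fi":2,"frb":42,"ijo":90,"oh":26,"st":46,"zkm":38}
After op 22 (remove /frb): {"fi":2,"ijo":90,"oh":26,"st":46,"zkm":38}
After op 23 (add /t 95): {"fi":2,"ijo":90,"oh":26,"st":46,"t":95,"zkm":38}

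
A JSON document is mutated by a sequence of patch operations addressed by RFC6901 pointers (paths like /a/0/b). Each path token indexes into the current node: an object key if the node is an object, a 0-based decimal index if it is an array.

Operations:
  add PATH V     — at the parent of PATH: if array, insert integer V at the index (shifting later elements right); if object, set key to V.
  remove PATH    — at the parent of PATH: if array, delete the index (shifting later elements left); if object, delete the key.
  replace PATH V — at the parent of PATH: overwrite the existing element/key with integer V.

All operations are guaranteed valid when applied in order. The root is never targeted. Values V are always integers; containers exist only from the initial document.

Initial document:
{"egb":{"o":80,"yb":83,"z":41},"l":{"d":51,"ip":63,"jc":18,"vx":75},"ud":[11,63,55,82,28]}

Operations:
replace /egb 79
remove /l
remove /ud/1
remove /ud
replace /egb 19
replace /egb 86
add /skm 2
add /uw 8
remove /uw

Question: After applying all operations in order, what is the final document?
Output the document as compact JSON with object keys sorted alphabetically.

After op 1 (replace /egb 79): {"egb":79,"l":{"d":51,"ip":63,"jc":18,"vx":75},"ud":[11,63,55,82,28]}
After op 2 (remove /l): {"egb":79,"ud":[11,63,55,82,28]}
After op 3 (remove /ud/1): {"egb":79,"ud":[11,55,82,28]}
After op 4 (remove /ud): {"egb":79}
After op 5 (replace /egb 19): {"egb":19}
After op 6 (replace /egb 86): {"egb":86}
After op 7 (add /skm 2): {"egb":86,"skm":2}
After op 8 (add /uw 8): {"egb":86,"skm":2,"uw":8}
After op 9 (remove /uw): {"egb":86,"skm":2}

Answer: {"egb":86,"skm":2}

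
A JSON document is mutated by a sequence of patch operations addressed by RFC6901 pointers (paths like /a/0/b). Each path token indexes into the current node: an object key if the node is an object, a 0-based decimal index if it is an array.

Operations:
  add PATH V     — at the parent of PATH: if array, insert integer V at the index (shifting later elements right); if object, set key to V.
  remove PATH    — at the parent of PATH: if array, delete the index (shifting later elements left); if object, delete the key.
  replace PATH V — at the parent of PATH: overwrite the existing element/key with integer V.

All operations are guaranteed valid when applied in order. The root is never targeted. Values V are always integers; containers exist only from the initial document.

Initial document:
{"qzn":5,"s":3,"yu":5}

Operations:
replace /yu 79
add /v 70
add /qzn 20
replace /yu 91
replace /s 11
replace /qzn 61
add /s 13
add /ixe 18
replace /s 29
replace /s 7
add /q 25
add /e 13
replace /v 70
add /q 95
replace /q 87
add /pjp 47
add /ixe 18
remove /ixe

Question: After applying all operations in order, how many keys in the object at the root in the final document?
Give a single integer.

After op 1 (replace /yu 79): {"qzn":5,"s":3,"yu":79}
After op 2 (add /v 70): {"qzn":5,"s":3,"v":70,"yu":79}
After op 3 (add /qzn 20): {"qzn":20,"s":3,"v":70,"yu":79}
After op 4 (replace /yu 91): {"qzn":20,"s":3,"v":70,"yu":91}
After op 5 (replace /s 11): {"qzn":20,"s":11,"v":70,"yu":91}
After op 6 (replace /qzn 61): {"qzn":61,"s":11,"v":70,"yu":91}
After op 7 (add /s 13): {"qzn":61,"s":13,"v":70,"yu":91}
After op 8 (add /ixe 18): {"ixe":18,"qzn":61,"s":13,"v":70,"yu":91}
After op 9 (replace /s 29): {"ixe":18,"qzn":61,"s":29,"v":70,"yu":91}
After op 10 (replace /s 7): {"ixe":18,"qzn":61,"s":7,"v":70,"yu":91}
After op 11 (add /q 25): {"ixe":18,"q":25,"qzn":61,"s":7,"v":70,"yu":91}
After op 12 (add /e 13): {"e":13,"ixe":18,"q":25,"qzn":61,"s":7,"v":70,"yu":91}
After op 13 (replace /v 70): {"e":13,"ixe":18,"q":25,"qzn":61,"s":7,"v":70,"yu":91}
After op 14 (add /q 95): {"e":13,"ixe":18,"q":95,"qzn":61,"s":7,"v":70,"yu":91}
After op 15 (replace /q 87): {"e":13,"ixe":18,"q":87,"qzn":61,"s":7,"v":70,"yu":91}
After op 16 (add /pjp 47): {"e":13,"ixe":18,"pjp":47,"q":87,"qzn":61,"s":7,"v":70,"yu":91}
After op 17 (add /ixe 18): {"e":13,"ixe":18,"pjp":47,"q":87,"qzn":61,"s":7,"v":70,"yu":91}
After op 18 (remove /ixe): {"e":13,"pjp":47,"q":87,"qzn":61,"s":7,"v":70,"yu":91}
Size at the root: 7

Answer: 7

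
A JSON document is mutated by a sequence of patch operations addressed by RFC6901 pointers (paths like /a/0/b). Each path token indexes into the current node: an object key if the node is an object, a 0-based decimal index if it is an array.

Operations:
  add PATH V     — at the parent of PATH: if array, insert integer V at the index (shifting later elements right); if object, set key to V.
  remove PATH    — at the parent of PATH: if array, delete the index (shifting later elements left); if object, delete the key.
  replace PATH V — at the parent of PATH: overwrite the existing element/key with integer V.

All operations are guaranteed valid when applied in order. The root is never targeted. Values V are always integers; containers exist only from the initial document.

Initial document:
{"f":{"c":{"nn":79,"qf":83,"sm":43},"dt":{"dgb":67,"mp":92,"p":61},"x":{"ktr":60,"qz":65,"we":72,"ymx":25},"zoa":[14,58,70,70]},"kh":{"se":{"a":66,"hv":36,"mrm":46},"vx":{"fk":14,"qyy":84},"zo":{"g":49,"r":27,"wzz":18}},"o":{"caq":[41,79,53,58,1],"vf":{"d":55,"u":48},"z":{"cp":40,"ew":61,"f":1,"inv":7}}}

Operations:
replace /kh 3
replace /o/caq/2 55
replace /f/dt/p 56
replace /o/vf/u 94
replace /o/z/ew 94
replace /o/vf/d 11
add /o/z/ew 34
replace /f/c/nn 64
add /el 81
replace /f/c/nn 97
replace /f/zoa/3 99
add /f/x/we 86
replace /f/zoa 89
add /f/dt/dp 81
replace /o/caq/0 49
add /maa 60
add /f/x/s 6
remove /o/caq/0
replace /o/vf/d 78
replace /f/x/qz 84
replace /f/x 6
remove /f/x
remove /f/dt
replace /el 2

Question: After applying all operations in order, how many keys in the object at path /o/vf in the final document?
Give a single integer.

After op 1 (replace /kh 3): {"f":{"c":{"nn":79,"qf":83,"sm":43},"dt":{"dgb":67,"mp":92,"p":61},"x":{"ktr":60,"qz":65,"we":72,"ymx":25},"zoa":[14,58,70,70]},"kh":3,"o":{"caq":[41,79,53,58,1],"vf":{"d":55,"u":48},"z":{"cp":40,"ew":61,"f":1,"inv":7}}}
After op 2 (replace /o/caq/2 55): {"f":{"c":{"nn":79,"qf":83,"sm":43},"dt":{"dgb":67,"mp":92,"p":61},"x":{"ktr":60,"qz":65,"we":72,"ymx":25},"zoa":[14,58,70,70]},"kh":3,"o":{"caq":[41,79,55,58,1],"vf":{"d":55,"u":48},"z":{"cp":40,"ew":61,"f":1,"inv":7}}}
After op 3 (replace /f/dt/p 56): {"f":{"c":{"nn":79,"qf":83,"sm":43},"dt":{"dgb":67,"mp":92,"p":56},"x":{"ktr":60,"qz":65,"we":72,"ymx":25},"zoa":[14,58,70,70]},"kh":3,"o":{"caq":[41,79,55,58,1],"vf":{"d":55,"u":48},"z":{"cp":40,"ew":61,"f":1,"inv":7}}}
After op 4 (replace /o/vf/u 94): {"f":{"c":{"nn":79,"qf":83,"sm":43},"dt":{"dgb":67,"mp":92,"p":56},"x":{"ktr":60,"qz":65,"we":72,"ymx":25},"zoa":[14,58,70,70]},"kh":3,"o":{"caq":[41,79,55,58,1],"vf":{"d":55,"u":94},"z":{"cp":40,"ew":61,"f":1,"inv":7}}}
After op 5 (replace /o/z/ew 94): {"f":{"c":{"nn":79,"qf":83,"sm":43},"dt":{"dgb":67,"mp":92,"p":56},"x":{"ktr":60,"qz":65,"we":72,"ymx":25},"zoa":[14,58,70,70]},"kh":3,"o":{"caq":[41,79,55,58,1],"vf":{"d":55,"u":94},"z":{"cp":40,"ew":94,"f":1,"inv":7}}}
After op 6 (replace /o/vf/d 11): {"f":{"c":{"nn":79,"qf":83,"sm":43},"dt":{"dgb":67,"mp":92,"p":56},"x":{"ktr":60,"qz":65,"we":72,"ymx":25},"zoa":[14,58,70,70]},"kh":3,"o":{"caq":[41,79,55,58,1],"vf":{"d":11,"u":94},"z":{"cp":40,"ew":94,"f":1,"inv":7}}}
After op 7 (add /o/z/ew 34): {"f":{"c":{"nn":79,"qf":83,"sm":43},"dt":{"dgb":67,"mp":92,"p":56},"x":{"ktr":60,"qz":65,"we":72,"ymx":25},"zoa":[14,58,70,70]},"kh":3,"o":{"caq":[41,79,55,58,1],"vf":{"d":11,"u":94},"z":{"cp":40,"ew":34,"f":1,"inv":7}}}
After op 8 (replace /f/c/nn 64): {"f":{"c":{"nn":64,"qf":83,"sm":43},"dt":{"dgb":67,"mp":92,"p":56},"x":{"ktr":60,"qz":65,"we":72,"ymx":25},"zoa":[14,58,70,70]},"kh":3,"o":{"caq":[41,79,55,58,1],"vf":{"d":11,"u":94},"z":{"cp":40,"ew":34,"f":1,"inv":7}}}
After op 9 (add /el 81): {"el":81,"f":{"c":{"nn":64,"qf":83,"sm":43},"dt":{"dgb":67,"mp":92,"p":56},"x":{"ktr":60,"qz":65,"we":72,"ymx":25},"zoa":[14,58,70,70]},"kh":3,"o":{"caq":[41,79,55,58,1],"vf":{"d":11,"u":94},"z":{"cp":40,"ew":34,"f":1,"inv":7}}}
After op 10 (replace /f/c/nn 97): {"el":81,"f":{"c":{"nn":97,"qf":83,"sm":43},"dt":{"dgb":67,"mp":92,"p":56},"x":{"ktr":60,"qz":65,"we":72,"ymx":25},"zoa":[14,58,70,70]},"kh":3,"o":{"caq":[41,79,55,58,1],"vf":{"d":11,"u":94},"z":{"cp":40,"ew":34,"f":1,"inv":7}}}
After op 11 (replace /f/zoa/3 99): {"el":81,"f":{"c":{"nn":97,"qf":83,"sm":43},"dt":{"dgb":67,"mp":92,"p":56},"x":{"ktr":60,"qz":65,"we":72,"ymx":25},"zoa":[14,58,70,99]},"kh":3,"o":{"caq":[41,79,55,58,1],"vf":{"d":11,"u":94},"z":{"cp":40,"ew":34,"f":1,"inv":7}}}
After op 12 (add /f/x/we 86): {"el":81,"f":{"c":{"nn":97,"qf":83,"sm":43},"dt":{"dgb":67,"mp":92,"p":56},"x":{"ktr":60,"qz":65,"we":86,"ymx":25},"zoa":[14,58,70,99]},"kh":3,"o":{"caq":[41,79,55,58,1],"vf":{"d":11,"u":94},"z":{"cp":40,"ew":34,"f":1,"inv":7}}}
After op 13 (replace /f/zoa 89): {"el":81,"f":{"c":{"nn":97,"qf":83,"sm":43},"dt":{"dgb":67,"mp":92,"p":56},"x":{"ktr":60,"qz":65,"we":86,"ymx":25},"zoa":89},"kh":3,"o":{"caq":[41,79,55,58,1],"vf":{"d":11,"u":94},"z":{"cp":40,"ew":34,"f":1,"inv":7}}}
After op 14 (add /f/dt/dp 81): {"el":81,"f":{"c":{"nn":97,"qf":83,"sm":43},"dt":{"dgb":67,"dp":81,"mp":92,"p":56},"x":{"ktr":60,"qz":65,"we":86,"ymx":25},"zoa":89},"kh":3,"o":{"caq":[41,79,55,58,1],"vf":{"d":11,"u":94},"z":{"cp":40,"ew":34,"f":1,"inv":7}}}
After op 15 (replace /o/caq/0 49): {"el":81,"f":{"c":{"nn":97,"qf":83,"sm":43},"dt":{"dgb":67,"dp":81,"mp":92,"p":56},"x":{"ktr":60,"qz":65,"we":86,"ymx":25},"zoa":89},"kh":3,"o":{"caq":[49,79,55,58,1],"vf":{"d":11,"u":94},"z":{"cp":40,"ew":34,"f":1,"inv":7}}}
After op 16 (add /maa 60): {"el":81,"f":{"c":{"nn":97,"qf":83,"sm":43},"dt":{"dgb":67,"dp":81,"mp":92,"p":56},"x":{"ktr":60,"qz":65,"we":86,"ymx":25},"zoa":89},"kh":3,"maa":60,"o":{"caq":[49,79,55,58,1],"vf":{"d":11,"u":94},"z":{"cp":40,"ew":34,"f":1,"inv":7}}}
After op 17 (add /f/x/s 6): {"el":81,"f":{"c":{"nn":97,"qf":83,"sm":43},"dt":{"dgb":67,"dp":81,"mp":92,"p":56},"x":{"ktr":60,"qz":65,"s":6,"we":86,"ymx":25},"zoa":89},"kh":3,"maa":60,"o":{"caq":[49,79,55,58,1],"vf":{"d":11,"u":94},"z":{"cp":40,"ew":34,"f":1,"inv":7}}}
After op 18 (remove /o/caq/0): {"el":81,"f":{"c":{"nn":97,"qf":83,"sm":43},"dt":{"dgb":67,"dp":81,"mp":92,"p":56},"x":{"ktr":60,"qz":65,"s":6,"we":86,"ymx":25},"zoa":89},"kh":3,"maa":60,"o":{"caq":[79,55,58,1],"vf":{"d":11,"u":94},"z":{"cp":40,"ew":34,"f":1,"inv":7}}}
After op 19 (replace /o/vf/d 78): {"el":81,"f":{"c":{"nn":97,"qf":83,"sm":43},"dt":{"dgb":67,"dp":81,"mp":92,"p":56},"x":{"ktr":60,"qz":65,"s":6,"we":86,"ymx":25},"zoa":89},"kh":3,"maa":60,"o":{"caq":[79,55,58,1],"vf":{"d":78,"u":94},"z":{"cp":40,"ew":34,"f":1,"inv":7}}}
After op 20 (replace /f/x/qz 84): {"el":81,"f":{"c":{"nn":97,"qf":83,"sm":43},"dt":{"dgb":67,"dp":81,"mp":92,"p":56},"x":{"ktr":60,"qz":84,"s":6,"we":86,"ymx":25},"zoa":89},"kh":3,"maa":60,"o":{"caq":[79,55,58,1],"vf":{"d":78,"u":94},"z":{"cp":40,"ew":34,"f":1,"inv":7}}}
After op 21 (replace /f/x 6): {"el":81,"f":{"c":{"nn":97,"qf":83,"sm":43},"dt":{"dgb":67,"dp":81,"mp":92,"p":56},"x":6,"zoa":89},"kh":3,"maa":60,"o":{"caq":[79,55,58,1],"vf":{"d":78,"u":94},"z":{"cp":40,"ew":34,"f":1,"inv":7}}}
After op 22 (remove /f/x): {"el":81,"f":{"c":{"nn":97,"qf":83,"sm":43},"dt":{"dgb":67,"dp":81,"mp":92,"p":56},"zoa":89},"kh":3,"maa":60,"o":{"caq":[79,55,58,1],"vf":{"d":78,"u":94},"z":{"cp":40,"ew":34,"f":1,"inv":7}}}
After op 23 (remove /f/dt): {"el":81,"f":{"c":{"nn":97,"qf":83,"sm":43},"zoa":89},"kh":3,"maa":60,"o":{"caq":[79,55,58,1],"vf":{"d":78,"u":94},"z":{"cp":40,"ew":34,"f":1,"inv":7}}}
After op 24 (replace /el 2): {"el":2,"f":{"c":{"nn":97,"qf":83,"sm":43},"zoa":89},"kh":3,"maa":60,"o":{"caq":[79,55,58,1],"vf":{"d":78,"u":94},"z":{"cp":40,"ew":34,"f":1,"inv":7}}}
Size at path /o/vf: 2

Answer: 2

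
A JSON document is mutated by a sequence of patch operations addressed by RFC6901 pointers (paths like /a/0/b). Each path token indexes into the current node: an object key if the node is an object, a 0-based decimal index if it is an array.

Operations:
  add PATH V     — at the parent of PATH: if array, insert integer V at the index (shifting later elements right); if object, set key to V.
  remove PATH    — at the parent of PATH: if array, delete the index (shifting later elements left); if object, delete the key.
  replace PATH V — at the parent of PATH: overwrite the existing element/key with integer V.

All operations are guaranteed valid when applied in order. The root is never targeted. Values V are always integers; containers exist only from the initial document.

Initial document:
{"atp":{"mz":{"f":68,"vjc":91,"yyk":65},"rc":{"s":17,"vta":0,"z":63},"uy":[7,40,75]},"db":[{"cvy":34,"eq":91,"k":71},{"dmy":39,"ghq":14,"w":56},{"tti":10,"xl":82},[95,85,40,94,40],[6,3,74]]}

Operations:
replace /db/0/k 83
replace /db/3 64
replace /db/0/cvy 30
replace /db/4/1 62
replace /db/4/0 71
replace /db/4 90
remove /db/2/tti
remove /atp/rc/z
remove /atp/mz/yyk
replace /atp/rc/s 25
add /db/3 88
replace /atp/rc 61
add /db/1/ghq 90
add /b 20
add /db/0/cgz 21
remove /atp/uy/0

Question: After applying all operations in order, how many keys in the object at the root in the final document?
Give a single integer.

After op 1 (replace /db/0/k 83): {"atp":{"mz":{"f":68,"vjc":91,"yyk":65},"rc":{"s":17,"vta":0,"z":63},"uy":[7,40,75]},"db":[{"cvy":34,"eq":91,"k":83},{"dmy":39,"ghq":14,"w":56},{"tti":10,"xl":82},[95,85,40,94,40],[6,3,74]]}
After op 2 (replace /db/3 64): {"atp":{"mz":{"f":68,"vjc":91,"yyk":65},"rc":{"s":17,"vta":0,"z":63},"uy":[7,40,75]},"db":[{"cvy":34,"eq":91,"k":83},{"dmy":39,"ghq":14,"w":56},{"tti":10,"xl":82},64,[6,3,74]]}
After op 3 (replace /db/0/cvy 30): {"atp":{"mz":{"f":68,"vjc":91,"yyk":65},"rc":{"s":17,"vta":0,"z":63},"uy":[7,40,75]},"db":[{"cvy":30,"eq":91,"k":83},{"dmy":39,"ghq":14,"w":56},{"tti":10,"xl":82},64,[6,3,74]]}
After op 4 (replace /db/4/1 62): {"atp":{"mz":{"f":68,"vjc":91,"yyk":65},"rc":{"s":17,"vta":0,"z":63},"uy":[7,40,75]},"db":[{"cvy":30,"eq":91,"k":83},{"dmy":39,"ghq":14,"w":56},{"tti":10,"xl":82},64,[6,62,74]]}
After op 5 (replace /db/4/0 71): {"atp":{"mz":{"f":68,"vjc":91,"yyk":65},"rc":{"s":17,"vta":0,"z":63},"uy":[7,40,75]},"db":[{"cvy":30,"eq":91,"k":83},{"dmy":39,"ghq":14,"w":56},{"tti":10,"xl":82},64,[71,62,74]]}
After op 6 (replace /db/4 90): {"atp":{"mz":{"f":68,"vjc":91,"yyk":65},"rc":{"s":17,"vta":0,"z":63},"uy":[7,40,75]},"db":[{"cvy":30,"eq":91,"k":83},{"dmy":39,"ghq":14,"w":56},{"tti":10,"xl":82},64,90]}
After op 7 (remove /db/2/tti): {"atp":{"mz":{"f":68,"vjc":91,"yyk":65},"rc":{"s":17,"vta":0,"z":63},"uy":[7,40,75]},"db":[{"cvy":30,"eq":91,"k":83},{"dmy":39,"ghq":14,"w":56},{"xl":82},64,90]}
After op 8 (remove /atp/rc/z): {"atp":{"mz":{"f":68,"vjc":91,"yyk":65},"rc":{"s":17,"vta":0},"uy":[7,40,75]},"db":[{"cvy":30,"eq":91,"k":83},{"dmy":39,"ghq":14,"w":56},{"xl":82},64,90]}
After op 9 (remove /atp/mz/yyk): {"atp":{"mz":{"f":68,"vjc":91},"rc":{"s":17,"vta":0},"uy":[7,40,75]},"db":[{"cvy":30,"eq":91,"k":83},{"dmy":39,"ghq":14,"w":56},{"xl":82},64,90]}
After op 10 (replace /atp/rc/s 25): {"atp":{"mz":{"f":68,"vjc":91},"rc":{"s":25,"vta":0},"uy":[7,40,75]},"db":[{"cvy":30,"eq":91,"k":83},{"dmy":39,"ghq":14,"w":56},{"xl":82},64,90]}
After op 11 (add /db/3 88): {"atp":{"mz":{"f":68,"vjc":91},"rc":{"s":25,"vta":0},"uy":[7,40,75]},"db":[{"cvy":30,"eq":91,"k":83},{"dmy":39,"ghq":14,"w":56},{"xl":82},88,64,90]}
After op 12 (replace /atp/rc 61): {"atp":{"mz":{"f":68,"vjc":91},"rc":61,"uy":[7,40,75]},"db":[{"cvy":30,"eq":91,"k":83},{"dmy":39,"ghq":14,"w":56},{"xl":82},88,64,90]}
After op 13 (add /db/1/ghq 90): {"atp":{"mz":{"f":68,"vjc":91},"rc":61,"uy":[7,40,75]},"db":[{"cvy":30,"eq":91,"k":83},{"dmy":39,"ghq":90,"w":56},{"xl":82},88,64,90]}
After op 14 (add /b 20): {"atp":{"mz":{"f":68,"vjc":91},"rc":61,"uy":[7,40,75]},"b":20,"db":[{"cvy":30,"eq":91,"k":83},{"dmy":39,"ghq":90,"w":56},{"xl":82},88,64,90]}
After op 15 (add /db/0/cgz 21): {"atp":{"mz":{"f":68,"vjc":91},"rc":61,"uy":[7,40,75]},"b":20,"db":[{"cgz":21,"cvy":30,"eq":91,"k":83},{"dmy":39,"ghq":90,"w":56},{"xl":82},88,64,90]}
After op 16 (remove /atp/uy/0): {"atp":{"mz":{"f":68,"vjc":91},"rc":61,"uy":[40,75]},"b":20,"db":[{"cgz":21,"cvy":30,"eq":91,"k":83},{"dmy":39,"ghq":90,"w":56},{"xl":82},88,64,90]}
Size at the root: 3

Answer: 3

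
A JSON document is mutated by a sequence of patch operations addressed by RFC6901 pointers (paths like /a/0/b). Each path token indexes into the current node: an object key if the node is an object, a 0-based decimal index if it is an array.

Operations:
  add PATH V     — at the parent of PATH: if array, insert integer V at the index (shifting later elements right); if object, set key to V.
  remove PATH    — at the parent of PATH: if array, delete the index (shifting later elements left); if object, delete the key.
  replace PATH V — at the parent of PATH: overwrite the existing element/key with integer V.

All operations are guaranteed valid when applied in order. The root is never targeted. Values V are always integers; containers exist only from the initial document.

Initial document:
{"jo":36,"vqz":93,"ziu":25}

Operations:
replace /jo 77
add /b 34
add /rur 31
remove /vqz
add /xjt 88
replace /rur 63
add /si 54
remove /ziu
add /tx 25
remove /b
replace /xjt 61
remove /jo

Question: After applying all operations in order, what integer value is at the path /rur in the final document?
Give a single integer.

Answer: 63

Derivation:
After op 1 (replace /jo 77): {"jo":77,"vqz":93,"ziu":25}
After op 2 (add /b 34): {"b":34,"jo":77,"vqz":93,"ziu":25}
After op 3 (add /rur 31): {"b":34,"jo":77,"rur":31,"vqz":93,"ziu":25}
After op 4 (remove /vqz): {"b":34,"jo":77,"rur":31,"ziu":25}
After op 5 (add /xjt 88): {"b":34,"jo":77,"rur":31,"xjt":88,"ziu":25}
After op 6 (replace /rur 63): {"b":34,"jo":77,"rur":63,"xjt":88,"ziu":25}
After op 7 (add /si 54): {"b":34,"jo":77,"rur":63,"si":54,"xjt":88,"ziu":25}
After op 8 (remove /ziu): {"b":34,"jo":77,"rur":63,"si":54,"xjt":88}
After op 9 (add /tx 25): {"b":34,"jo":77,"rur":63,"si":54,"tx":25,"xjt":88}
After op 10 (remove /b): {"jo":77,"rur":63,"si":54,"tx":25,"xjt":88}
After op 11 (replace /xjt 61): {"jo":77,"rur":63,"si":54,"tx":25,"xjt":61}
After op 12 (remove /jo): {"rur":63,"si":54,"tx":25,"xjt":61}
Value at /rur: 63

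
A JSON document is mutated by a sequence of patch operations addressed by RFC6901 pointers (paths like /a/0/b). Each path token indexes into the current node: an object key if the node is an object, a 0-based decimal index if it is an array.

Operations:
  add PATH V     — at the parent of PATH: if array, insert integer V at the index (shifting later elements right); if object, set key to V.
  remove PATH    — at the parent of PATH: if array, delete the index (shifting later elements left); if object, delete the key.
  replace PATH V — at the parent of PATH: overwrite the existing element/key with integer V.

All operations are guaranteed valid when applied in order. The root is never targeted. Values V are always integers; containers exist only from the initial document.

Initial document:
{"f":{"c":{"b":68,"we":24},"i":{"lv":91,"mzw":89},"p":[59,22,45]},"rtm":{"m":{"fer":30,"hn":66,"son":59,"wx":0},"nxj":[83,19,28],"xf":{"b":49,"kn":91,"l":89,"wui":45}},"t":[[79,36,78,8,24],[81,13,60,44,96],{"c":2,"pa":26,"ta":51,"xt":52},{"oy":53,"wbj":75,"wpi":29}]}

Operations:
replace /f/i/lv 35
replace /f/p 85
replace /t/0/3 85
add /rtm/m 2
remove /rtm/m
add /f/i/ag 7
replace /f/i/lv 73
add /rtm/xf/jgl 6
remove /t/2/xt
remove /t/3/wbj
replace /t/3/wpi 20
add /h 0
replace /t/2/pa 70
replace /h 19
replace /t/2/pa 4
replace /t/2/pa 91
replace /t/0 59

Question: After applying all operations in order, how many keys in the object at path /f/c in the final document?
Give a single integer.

Answer: 2

Derivation:
After op 1 (replace /f/i/lv 35): {"f":{"c":{"b":68,"we":24},"i":{"lv":35,"mzw":89},"p":[59,22,45]},"rtm":{"m":{"fer":30,"hn":66,"son":59,"wx":0},"nxj":[83,19,28],"xf":{"b":49,"kn":91,"l":89,"wui":45}},"t":[[79,36,78,8,24],[81,13,60,44,96],{"c":2,"pa":26,"ta":51,"xt":52},{"oy":53,"wbj":75,"wpi":29}]}
After op 2 (replace /f/p 85): {"f":{"c":{"b":68,"we":24},"i":{"lv":35,"mzw":89},"p":85},"rtm":{"m":{"fer":30,"hn":66,"son":59,"wx":0},"nxj":[83,19,28],"xf":{"b":49,"kn":91,"l":89,"wui":45}},"t":[[79,36,78,8,24],[81,13,60,44,96],{"c":2,"pa":26,"ta":51,"xt":52},{"oy":53,"wbj":75,"wpi":29}]}
After op 3 (replace /t/0/3 85): {"f":{"c":{"b":68,"we":24},"i":{"lv":35,"mzw":89},"p":85},"rtm":{"m":{"fer":30,"hn":66,"son":59,"wx":0},"nxj":[83,19,28],"xf":{"b":49,"kn":91,"l":89,"wui":45}},"t":[[79,36,78,85,24],[81,13,60,44,96],{"c":2,"pa":26,"ta":51,"xt":52},{"oy":53,"wbj":75,"wpi":29}]}
After op 4 (add /rtm/m 2): {"f":{"c":{"b":68,"we":24},"i":{"lv":35,"mzw":89},"p":85},"rtm":{"m":2,"nxj":[83,19,28],"xf":{"b":49,"kn":91,"l":89,"wui":45}},"t":[[79,36,78,85,24],[81,13,60,44,96],{"c":2,"pa":26,"ta":51,"xt":52},{"oy":53,"wbj":75,"wpi":29}]}
After op 5 (remove /rtm/m): {"f":{"c":{"b":68,"we":24},"i":{"lv":35,"mzw":89},"p":85},"rtm":{"nxj":[83,19,28],"xf":{"b":49,"kn":91,"l":89,"wui":45}},"t":[[79,36,78,85,24],[81,13,60,44,96],{"c":2,"pa":26,"ta":51,"xt":52},{"oy":53,"wbj":75,"wpi":29}]}
After op 6 (add /f/i/ag 7): {"f":{"c":{"b":68,"we":24},"i":{"ag":7,"lv":35,"mzw":89},"p":85},"rtm":{"nxj":[83,19,28],"xf":{"b":49,"kn":91,"l":89,"wui":45}},"t":[[79,36,78,85,24],[81,13,60,44,96],{"c":2,"pa":26,"ta":51,"xt":52},{"oy":53,"wbj":75,"wpi":29}]}
After op 7 (replace /f/i/lv 73): {"f":{"c":{"b":68,"we":24},"i":{"ag":7,"lv":73,"mzw":89},"p":85},"rtm":{"nxj":[83,19,28],"xf":{"b":49,"kn":91,"l":89,"wui":45}},"t":[[79,36,78,85,24],[81,13,60,44,96],{"c":2,"pa":26,"ta":51,"xt":52},{"oy":53,"wbj":75,"wpi":29}]}
After op 8 (add /rtm/xf/jgl 6): {"f":{"c":{"b":68,"we":24},"i":{"ag":7,"lv":73,"mzw":89},"p":85},"rtm":{"nxj":[83,19,28],"xf":{"b":49,"jgl":6,"kn":91,"l":89,"wui":45}},"t":[[79,36,78,85,24],[81,13,60,44,96],{"c":2,"pa":26,"ta":51,"xt":52},{"oy":53,"wbj":75,"wpi":29}]}
After op 9 (remove /t/2/xt): {"f":{"c":{"b":68,"we":24},"i":{"ag":7,"lv":73,"mzw":89},"p":85},"rtm":{"nxj":[83,19,28],"xf":{"b":49,"jgl":6,"kn":91,"l":89,"wui":45}},"t":[[79,36,78,85,24],[81,13,60,44,96],{"c":2,"pa":26,"ta":51},{"oy":53,"wbj":75,"wpi":29}]}
After op 10 (remove /t/3/wbj): {"f":{"c":{"b":68,"we":24},"i":{"ag":7,"lv":73,"mzw":89},"p":85},"rtm":{"nxj":[83,19,28],"xf":{"b":49,"jgl":6,"kn":91,"l":89,"wui":45}},"t":[[79,36,78,85,24],[81,13,60,44,96],{"c":2,"pa":26,"ta":51},{"oy":53,"wpi":29}]}
After op 11 (replace /t/3/wpi 20): {"f":{"c":{"b":68,"we":24},"i":{"ag":7,"lv":73,"mzw":89},"p":85},"rtm":{"nxj":[83,19,28],"xf":{"b":49,"jgl":6,"kn":91,"l":89,"wui":45}},"t":[[79,36,78,85,24],[81,13,60,44,96],{"c":2,"pa":26,"ta":51},{"oy":53,"wpi":20}]}
After op 12 (add /h 0): {"f":{"c":{"b":68,"we":24},"i":{"ag":7,"lv":73,"mzw":89},"p":85},"h":0,"rtm":{"nxj":[83,19,28],"xf":{"b":49,"jgl":6,"kn":91,"l":89,"wui":45}},"t":[[79,36,78,85,24],[81,13,60,44,96],{"c":2,"pa":26,"ta":51},{"oy":53,"wpi":20}]}
After op 13 (replace /t/2/pa 70): {"f":{"c":{"b":68,"we":24},"i":{"ag":7,"lv":73,"mzw":89},"p":85},"h":0,"rtm":{"nxj":[83,19,28],"xf":{"b":49,"jgl":6,"kn":91,"l":89,"wui":45}},"t":[[79,36,78,85,24],[81,13,60,44,96],{"c":2,"pa":70,"ta":51},{"oy":53,"wpi":20}]}
After op 14 (replace /h 19): {"f":{"c":{"b":68,"we":24},"i":{"ag":7,"lv":73,"mzw":89},"p":85},"h":19,"rtm":{"nxj":[83,19,28],"xf":{"b":49,"jgl":6,"kn":91,"l":89,"wui":45}},"t":[[79,36,78,85,24],[81,13,60,44,96],{"c":2,"pa":70,"ta":51},{"oy":53,"wpi":20}]}
After op 15 (replace /t/2/pa 4): {"f":{"c":{"b":68,"we":24},"i":{"ag":7,"lv":73,"mzw":89},"p":85},"h":19,"rtm":{"nxj":[83,19,28],"xf":{"b":49,"jgl":6,"kn":91,"l":89,"wui":45}},"t":[[79,36,78,85,24],[81,13,60,44,96],{"c":2,"pa":4,"ta":51},{"oy":53,"wpi":20}]}
After op 16 (replace /t/2/pa 91): {"f":{"c":{"b":68,"we":24},"i":{"ag":7,"lv":73,"mzw":89},"p":85},"h":19,"rtm":{"nxj":[83,19,28],"xf":{"b":49,"jgl":6,"kn":91,"l":89,"wui":45}},"t":[[79,36,78,85,24],[81,13,60,44,96],{"c":2,"pa":91,"ta":51},{"oy":53,"wpi":20}]}
After op 17 (replace /t/0 59): {"f":{"c":{"b":68,"we":24},"i":{"ag":7,"lv":73,"mzw":89},"p":85},"h":19,"rtm":{"nxj":[83,19,28],"xf":{"b":49,"jgl":6,"kn":91,"l":89,"wui":45}},"t":[59,[81,13,60,44,96],{"c":2,"pa":91,"ta":51},{"oy":53,"wpi":20}]}
Size at path /f/c: 2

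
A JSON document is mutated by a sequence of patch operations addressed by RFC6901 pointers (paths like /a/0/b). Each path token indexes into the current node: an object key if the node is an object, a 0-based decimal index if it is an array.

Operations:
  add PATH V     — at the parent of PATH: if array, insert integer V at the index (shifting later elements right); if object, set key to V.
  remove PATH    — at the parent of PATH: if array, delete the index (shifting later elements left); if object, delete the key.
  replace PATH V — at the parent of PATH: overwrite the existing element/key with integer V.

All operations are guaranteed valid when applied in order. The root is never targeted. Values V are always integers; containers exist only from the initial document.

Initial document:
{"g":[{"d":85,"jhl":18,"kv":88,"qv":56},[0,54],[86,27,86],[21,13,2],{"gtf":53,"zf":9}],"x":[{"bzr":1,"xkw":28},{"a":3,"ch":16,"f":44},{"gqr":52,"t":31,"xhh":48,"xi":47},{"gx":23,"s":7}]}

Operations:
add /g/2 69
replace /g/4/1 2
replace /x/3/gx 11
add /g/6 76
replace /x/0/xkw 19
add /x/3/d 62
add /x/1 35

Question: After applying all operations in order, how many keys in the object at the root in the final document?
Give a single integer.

Answer: 2

Derivation:
After op 1 (add /g/2 69): {"g":[{"d":85,"jhl":18,"kv":88,"qv":56},[0,54],69,[86,27,86],[21,13,2],{"gtf":53,"zf":9}],"x":[{"bzr":1,"xkw":28},{"a":3,"ch":16,"f":44},{"gqr":52,"t":31,"xhh":48,"xi":47},{"gx":23,"s":7}]}
After op 2 (replace /g/4/1 2): {"g":[{"d":85,"jhl":18,"kv":88,"qv":56},[0,54],69,[86,27,86],[21,2,2],{"gtf":53,"zf":9}],"x":[{"bzr":1,"xkw":28},{"a":3,"ch":16,"f":44},{"gqr":52,"t":31,"xhh":48,"xi":47},{"gx":23,"s":7}]}
After op 3 (replace /x/3/gx 11): {"g":[{"d":85,"jhl":18,"kv":88,"qv":56},[0,54],69,[86,27,86],[21,2,2],{"gtf":53,"zf":9}],"x":[{"bzr":1,"xkw":28},{"a":3,"ch":16,"f":44},{"gqr":52,"t":31,"xhh":48,"xi":47},{"gx":11,"s":7}]}
After op 4 (add /g/6 76): {"g":[{"d":85,"jhl":18,"kv":88,"qv":56},[0,54],69,[86,27,86],[21,2,2],{"gtf":53,"zf":9},76],"x":[{"bzr":1,"xkw":28},{"a":3,"ch":16,"f":44},{"gqr":52,"t":31,"xhh":48,"xi":47},{"gx":11,"s":7}]}
After op 5 (replace /x/0/xkw 19): {"g":[{"d":85,"jhl":18,"kv":88,"qv":56},[0,54],69,[86,27,86],[21,2,2],{"gtf":53,"zf":9},76],"x":[{"bzr":1,"xkw":19},{"a":3,"ch":16,"f":44},{"gqr":52,"t":31,"xhh":48,"xi":47},{"gx":11,"s":7}]}
After op 6 (add /x/3/d 62): {"g":[{"d":85,"jhl":18,"kv":88,"qv":56},[0,54],69,[86,27,86],[21,2,2],{"gtf":53,"zf":9},76],"x":[{"bzr":1,"xkw":19},{"a":3,"ch":16,"f":44},{"gqr":52,"t":31,"xhh":48,"xi":47},{"d":62,"gx":11,"s":7}]}
After op 7 (add /x/1 35): {"g":[{"d":85,"jhl":18,"kv":88,"qv":56},[0,54],69,[86,27,86],[21,2,2],{"gtf":53,"zf":9},76],"x":[{"bzr":1,"xkw":19},35,{"a":3,"ch":16,"f":44},{"gqr":52,"t":31,"xhh":48,"xi":47},{"d":62,"gx":11,"s":7}]}
Size at the root: 2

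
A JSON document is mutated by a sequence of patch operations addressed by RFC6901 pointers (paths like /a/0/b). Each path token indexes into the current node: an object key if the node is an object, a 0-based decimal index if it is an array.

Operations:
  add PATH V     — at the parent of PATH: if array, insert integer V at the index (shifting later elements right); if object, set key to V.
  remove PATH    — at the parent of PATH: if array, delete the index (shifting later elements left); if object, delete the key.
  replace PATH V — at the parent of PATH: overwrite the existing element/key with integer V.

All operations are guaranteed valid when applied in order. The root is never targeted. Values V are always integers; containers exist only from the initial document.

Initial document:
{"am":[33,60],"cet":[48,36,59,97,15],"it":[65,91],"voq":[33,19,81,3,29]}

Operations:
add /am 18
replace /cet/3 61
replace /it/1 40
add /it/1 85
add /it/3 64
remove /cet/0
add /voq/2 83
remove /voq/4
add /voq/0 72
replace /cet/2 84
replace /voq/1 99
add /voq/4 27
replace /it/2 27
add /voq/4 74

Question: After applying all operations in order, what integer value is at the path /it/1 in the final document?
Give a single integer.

Answer: 85

Derivation:
After op 1 (add /am 18): {"am":18,"cet":[48,36,59,97,15],"it":[65,91],"voq":[33,19,81,3,29]}
After op 2 (replace /cet/3 61): {"am":18,"cet":[48,36,59,61,15],"it":[65,91],"voq":[33,19,81,3,29]}
After op 3 (replace /it/1 40): {"am":18,"cet":[48,36,59,61,15],"it":[65,40],"voq":[33,19,81,3,29]}
After op 4 (add /it/1 85): {"am":18,"cet":[48,36,59,61,15],"it":[65,85,40],"voq":[33,19,81,3,29]}
After op 5 (add /it/3 64): {"am":18,"cet":[48,36,59,61,15],"it":[65,85,40,64],"voq":[33,19,81,3,29]}
After op 6 (remove /cet/0): {"am":18,"cet":[36,59,61,15],"it":[65,85,40,64],"voq":[33,19,81,3,29]}
After op 7 (add /voq/2 83): {"am":18,"cet":[36,59,61,15],"it":[65,85,40,64],"voq":[33,19,83,81,3,29]}
After op 8 (remove /voq/4): {"am":18,"cet":[36,59,61,15],"it":[65,85,40,64],"voq":[33,19,83,81,29]}
After op 9 (add /voq/0 72): {"am":18,"cet":[36,59,61,15],"it":[65,85,40,64],"voq":[72,33,19,83,81,29]}
After op 10 (replace /cet/2 84): {"am":18,"cet":[36,59,84,15],"it":[65,85,40,64],"voq":[72,33,19,83,81,29]}
After op 11 (replace /voq/1 99): {"am":18,"cet":[36,59,84,15],"it":[65,85,40,64],"voq":[72,99,19,83,81,29]}
After op 12 (add /voq/4 27): {"am":18,"cet":[36,59,84,15],"it":[65,85,40,64],"voq":[72,99,19,83,27,81,29]}
After op 13 (replace /it/2 27): {"am":18,"cet":[36,59,84,15],"it":[65,85,27,64],"voq":[72,99,19,83,27,81,29]}
After op 14 (add /voq/4 74): {"am":18,"cet":[36,59,84,15],"it":[65,85,27,64],"voq":[72,99,19,83,74,27,81,29]}
Value at /it/1: 85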